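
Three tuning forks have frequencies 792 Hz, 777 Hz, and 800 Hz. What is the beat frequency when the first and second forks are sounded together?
15 Hz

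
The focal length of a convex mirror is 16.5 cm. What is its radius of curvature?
R = 2|f| = 33 cm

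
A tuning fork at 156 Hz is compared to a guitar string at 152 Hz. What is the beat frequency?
4 Hz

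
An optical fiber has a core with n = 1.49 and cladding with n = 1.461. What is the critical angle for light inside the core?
θc = arcsin(n_cladding/n_core) = 78.68°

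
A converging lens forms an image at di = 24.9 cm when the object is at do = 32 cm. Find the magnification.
M = −di/do = -0.7781 (inverted image)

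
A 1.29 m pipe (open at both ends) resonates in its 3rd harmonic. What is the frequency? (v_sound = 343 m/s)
fₙ = nv/(2L) = 398.8 Hz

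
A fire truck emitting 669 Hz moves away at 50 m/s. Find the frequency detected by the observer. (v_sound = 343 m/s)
f_obs = f·v/(v + v_s) = 583.9 Hz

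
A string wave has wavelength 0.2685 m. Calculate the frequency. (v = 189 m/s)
f = v/λ = 703.9 Hz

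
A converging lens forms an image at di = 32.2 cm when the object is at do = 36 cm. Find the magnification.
M = −di/do = -0.8944 (inverted image)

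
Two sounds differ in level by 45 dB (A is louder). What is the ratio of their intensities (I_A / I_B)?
I_A/I_B = 10^(Δβ/10) = 31620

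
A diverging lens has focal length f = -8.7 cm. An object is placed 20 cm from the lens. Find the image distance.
1/di = 1/f − 1/do → di = -6.063 cm (virtual image)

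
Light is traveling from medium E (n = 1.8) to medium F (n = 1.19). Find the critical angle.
θc = arcsin(n₂/n₁) = 41.38°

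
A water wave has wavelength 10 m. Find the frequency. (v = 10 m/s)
f = v/λ = 1 Hz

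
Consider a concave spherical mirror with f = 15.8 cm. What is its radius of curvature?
R = 2|f| = 31.6 cm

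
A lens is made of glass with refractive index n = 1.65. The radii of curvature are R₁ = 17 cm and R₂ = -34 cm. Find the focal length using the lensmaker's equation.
1/f = (n − 1)(1/R₁ − 1/R₂) → f = 17.44 cm (converging lens)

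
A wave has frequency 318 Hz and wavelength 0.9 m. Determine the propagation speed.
v = fλ = 286.2 m/s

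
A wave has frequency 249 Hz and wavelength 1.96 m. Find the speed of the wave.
v = fλ = 488 m/s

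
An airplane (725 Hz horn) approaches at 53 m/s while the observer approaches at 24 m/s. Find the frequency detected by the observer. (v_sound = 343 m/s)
f_obs = f·(v + v_o)/(v − v_s) = 917.5 Hz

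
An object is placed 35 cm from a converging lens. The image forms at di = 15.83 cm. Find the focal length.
1/f = 1/do + 1/di → f = 10.9 cm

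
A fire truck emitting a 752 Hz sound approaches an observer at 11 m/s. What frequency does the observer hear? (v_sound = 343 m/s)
f_obs = f·v/(v − v_s) = 776.9 Hz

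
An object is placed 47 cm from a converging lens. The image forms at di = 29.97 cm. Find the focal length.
1/f = 1/do + 1/di → f = 18.3 cm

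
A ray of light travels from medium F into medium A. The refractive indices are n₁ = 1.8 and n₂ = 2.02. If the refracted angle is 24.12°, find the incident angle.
sin θ₁ = (n₂/n₁)·sin θ₂ → θ₁ = 27.3°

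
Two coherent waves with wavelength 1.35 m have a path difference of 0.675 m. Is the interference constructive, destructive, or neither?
destructive — path difference = 0.5λ, an odd multiple of λ/2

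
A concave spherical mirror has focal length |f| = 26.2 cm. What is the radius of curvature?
R = 2|f| = 52.4 cm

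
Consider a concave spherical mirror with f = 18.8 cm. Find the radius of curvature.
R = 2|f| = 37.6 cm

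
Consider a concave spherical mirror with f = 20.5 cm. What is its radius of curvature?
R = 2|f| = 41 cm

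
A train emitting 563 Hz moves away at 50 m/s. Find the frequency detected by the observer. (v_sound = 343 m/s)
f_obs = f·v/(v + v_s) = 491.4 Hz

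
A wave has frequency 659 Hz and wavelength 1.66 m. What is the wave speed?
v = fλ = 1094 m/s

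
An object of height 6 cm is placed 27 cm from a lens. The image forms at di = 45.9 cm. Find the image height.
hi = (-di/do) × ho = -10.2 cm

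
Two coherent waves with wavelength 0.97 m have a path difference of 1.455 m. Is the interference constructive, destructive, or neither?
destructive — path difference = 1.5λ, an odd multiple of λ/2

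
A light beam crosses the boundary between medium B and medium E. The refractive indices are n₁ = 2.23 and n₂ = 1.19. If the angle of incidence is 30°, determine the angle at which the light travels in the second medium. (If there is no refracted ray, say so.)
sin θ₂ = (n₁/n₂)·sin θ₁ = 0.937 → θ₂ = 69.55°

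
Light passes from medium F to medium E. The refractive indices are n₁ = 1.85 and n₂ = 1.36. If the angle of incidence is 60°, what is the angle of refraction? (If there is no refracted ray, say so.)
sin θ₂ = (n₁/n₂)·sin θ₁ = 1.178 > 1, so there is no refracted ray — the light undergoes total internal reflection.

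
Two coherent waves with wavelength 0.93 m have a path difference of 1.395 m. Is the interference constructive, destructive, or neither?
destructive — path difference = 1.5λ, an odd multiple of λ/2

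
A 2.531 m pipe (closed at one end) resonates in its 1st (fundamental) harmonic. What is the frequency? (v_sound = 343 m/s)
fₙ = nv/(4L) = 33.88 Hz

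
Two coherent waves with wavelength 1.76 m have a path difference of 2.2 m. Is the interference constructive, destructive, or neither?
neither (partial) — path difference = 1.25λ, neither a whole number of wavelengths nor an odd multiple of λ/2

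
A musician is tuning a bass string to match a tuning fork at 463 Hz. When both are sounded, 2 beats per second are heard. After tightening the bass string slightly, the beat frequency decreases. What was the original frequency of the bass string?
461 Hz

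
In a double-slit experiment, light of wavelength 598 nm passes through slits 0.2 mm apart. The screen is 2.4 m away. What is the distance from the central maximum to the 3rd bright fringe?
y = mλL/d = 21.53 mm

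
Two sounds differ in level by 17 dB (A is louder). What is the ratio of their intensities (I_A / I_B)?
I_A/I_B = 10^(Δβ/10) = 50.12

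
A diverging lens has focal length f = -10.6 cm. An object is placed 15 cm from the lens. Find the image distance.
1/di = 1/f − 1/do → di = -6.211 cm (virtual image)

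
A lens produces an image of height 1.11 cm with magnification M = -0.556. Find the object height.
ho = |hi|/|M| = 1.996 cm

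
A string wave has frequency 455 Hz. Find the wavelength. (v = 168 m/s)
λ = v/f = 0.3692 m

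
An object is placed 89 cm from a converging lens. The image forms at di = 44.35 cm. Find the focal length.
1/f = 1/do + 1/di → f = 29.6 cm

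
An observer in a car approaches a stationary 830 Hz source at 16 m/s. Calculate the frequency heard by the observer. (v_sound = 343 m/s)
f_obs = f·(v + v_o)/v = 868.7 Hz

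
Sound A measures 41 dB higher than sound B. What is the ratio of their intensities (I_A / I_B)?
I_A/I_B = 10^(Δβ/10) = 12590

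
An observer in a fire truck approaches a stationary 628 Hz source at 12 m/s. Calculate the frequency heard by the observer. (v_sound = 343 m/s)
f_obs = f·(v + v_o)/v = 650 Hz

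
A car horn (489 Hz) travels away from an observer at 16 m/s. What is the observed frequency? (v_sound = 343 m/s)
f_obs = f·v/(v + v_s) = 467.2 Hz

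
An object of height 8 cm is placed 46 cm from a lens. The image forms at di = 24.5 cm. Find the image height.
hi = (-di/do) × ho = -4.261 cm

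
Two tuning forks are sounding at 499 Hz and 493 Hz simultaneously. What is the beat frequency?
6 Hz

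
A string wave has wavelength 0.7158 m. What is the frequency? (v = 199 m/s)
f = v/λ = 278 Hz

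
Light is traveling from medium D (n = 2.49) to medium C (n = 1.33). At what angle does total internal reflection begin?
θc = arcsin(n₂/n₁) = 32.29°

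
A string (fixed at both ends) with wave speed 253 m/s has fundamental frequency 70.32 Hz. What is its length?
L = v/(2f₁) = 1.799 m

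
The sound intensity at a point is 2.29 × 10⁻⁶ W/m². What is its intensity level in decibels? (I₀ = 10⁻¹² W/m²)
β = 10·log₁₀(I/I₀) = 63.6 dB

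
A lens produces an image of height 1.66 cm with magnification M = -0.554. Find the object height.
ho = |hi|/|M| = 2.996 cm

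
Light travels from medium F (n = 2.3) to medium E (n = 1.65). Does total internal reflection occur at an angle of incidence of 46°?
θc = arcsin(n₂/n₁) = 45.84°; 46° > θc, so yes — total internal reflection.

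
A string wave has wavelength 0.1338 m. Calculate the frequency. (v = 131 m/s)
f = v/λ = 979.1 Hz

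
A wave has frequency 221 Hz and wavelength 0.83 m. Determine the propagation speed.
v = fλ = 183.4 m/s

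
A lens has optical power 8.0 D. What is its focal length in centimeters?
f = 1/P = 12.5 cm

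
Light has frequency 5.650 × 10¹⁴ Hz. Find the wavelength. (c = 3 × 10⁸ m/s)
λ = c/f = 531 nm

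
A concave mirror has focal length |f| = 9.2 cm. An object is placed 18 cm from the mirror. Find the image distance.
f = +9.2 cm (concave); 1/di = 1/f − 1/do → di = 18.82 cm (real image, in front of mirror)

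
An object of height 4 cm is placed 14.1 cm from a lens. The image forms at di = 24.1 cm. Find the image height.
hi = (-di/do) × ho = -6.837 cm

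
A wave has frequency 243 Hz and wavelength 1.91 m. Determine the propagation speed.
v = fλ = 464.1 m/s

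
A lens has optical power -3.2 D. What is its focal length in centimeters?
f = 1/P = -31.25 cm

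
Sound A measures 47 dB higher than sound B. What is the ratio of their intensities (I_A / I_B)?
I_A/I_B = 10^(Δβ/10) = 50120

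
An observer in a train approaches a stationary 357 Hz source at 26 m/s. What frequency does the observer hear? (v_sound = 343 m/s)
f_obs = f·(v + v_o)/v = 384.1 Hz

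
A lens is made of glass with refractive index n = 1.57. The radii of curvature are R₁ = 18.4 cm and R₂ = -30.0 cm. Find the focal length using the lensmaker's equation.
1/f = (n − 1)(1/R₁ − 1/R₂) → f = 20.01 cm (converging lens)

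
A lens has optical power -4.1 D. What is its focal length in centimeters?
f = 1/P = -24.39 cm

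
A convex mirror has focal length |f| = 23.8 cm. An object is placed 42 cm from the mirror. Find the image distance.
f = −23.8 cm (convex); 1/di = 1/f − 1/do → di = -15.19 cm (virtual image, behind mirror)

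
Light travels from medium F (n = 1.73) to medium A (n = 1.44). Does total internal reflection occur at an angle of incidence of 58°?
θc = arcsin(n₂/n₁) = 56.34°; 58° > θc, so yes — total internal reflection.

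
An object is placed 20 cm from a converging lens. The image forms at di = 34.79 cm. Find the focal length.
1/f = 1/do + 1/di → f = 12.7 cm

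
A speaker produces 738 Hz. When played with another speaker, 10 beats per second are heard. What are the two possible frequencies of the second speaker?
f₂ = 738 ± 10 Hz → 748 Hz or 728 Hz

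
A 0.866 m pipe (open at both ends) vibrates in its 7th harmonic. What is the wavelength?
λₙ = 2L/n = 0.2474 m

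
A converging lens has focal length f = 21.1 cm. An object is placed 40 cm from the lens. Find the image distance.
1/di = 1/f − 1/do → di = 44.66 cm (real image)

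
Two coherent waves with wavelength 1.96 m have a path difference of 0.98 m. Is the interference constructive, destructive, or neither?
destructive — path difference = 0.5λ, an odd multiple of λ/2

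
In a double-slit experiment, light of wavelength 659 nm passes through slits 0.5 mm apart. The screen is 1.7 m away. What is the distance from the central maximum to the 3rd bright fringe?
y = mλL/d = 6.722 mm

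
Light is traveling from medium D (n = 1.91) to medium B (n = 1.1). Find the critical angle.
θc = arcsin(n₂/n₁) = 35.16°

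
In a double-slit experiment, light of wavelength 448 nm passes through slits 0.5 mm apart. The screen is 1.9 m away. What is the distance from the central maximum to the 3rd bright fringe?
y = mλL/d = 5.107 mm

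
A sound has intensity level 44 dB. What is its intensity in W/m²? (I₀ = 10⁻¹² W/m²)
I = I₀·10^(β/10) = 2.51 × 10⁻⁸ W/m²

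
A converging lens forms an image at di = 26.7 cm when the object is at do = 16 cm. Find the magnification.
M = −di/do = -1.669 (inverted image)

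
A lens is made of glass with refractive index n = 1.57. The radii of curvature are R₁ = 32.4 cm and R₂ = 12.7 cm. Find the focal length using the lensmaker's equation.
1/f = (n − 1)(1/R₁ − 1/R₂) → f = -36.64 cm (diverging lens)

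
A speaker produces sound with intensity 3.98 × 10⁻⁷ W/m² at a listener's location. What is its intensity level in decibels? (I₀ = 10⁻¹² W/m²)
β = 10·log₁₀(I/I₀) = 56 dB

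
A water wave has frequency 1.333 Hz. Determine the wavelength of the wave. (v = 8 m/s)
λ = v/f = 6.002 m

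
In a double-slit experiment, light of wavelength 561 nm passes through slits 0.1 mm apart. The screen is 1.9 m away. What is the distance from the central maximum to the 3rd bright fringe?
y = mλL/d = 31.98 mm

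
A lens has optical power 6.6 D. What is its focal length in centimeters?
f = 1/P = 15.15 cm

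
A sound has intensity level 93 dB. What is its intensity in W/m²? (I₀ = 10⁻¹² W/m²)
I = I₀·10^(β/10) = 2.00 × 10⁻³ W/m²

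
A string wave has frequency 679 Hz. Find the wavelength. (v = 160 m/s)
λ = v/f = 0.2356 m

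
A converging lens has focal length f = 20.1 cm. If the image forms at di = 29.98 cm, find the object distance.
1/do = 1/f − 1/di → do = 60.99 cm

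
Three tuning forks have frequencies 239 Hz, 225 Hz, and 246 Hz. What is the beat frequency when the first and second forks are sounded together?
14 Hz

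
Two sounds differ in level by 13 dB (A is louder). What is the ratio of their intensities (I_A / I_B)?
I_A/I_B = 10^(Δβ/10) = 19.95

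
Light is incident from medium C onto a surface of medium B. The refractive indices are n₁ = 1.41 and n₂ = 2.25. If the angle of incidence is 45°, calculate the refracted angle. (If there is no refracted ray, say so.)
sin θ₂ = (n₁/n₂)·sin θ₁ = 0.4431 → θ₂ = 26.3°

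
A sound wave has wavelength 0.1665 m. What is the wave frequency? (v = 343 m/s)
f = v/λ = 2060 Hz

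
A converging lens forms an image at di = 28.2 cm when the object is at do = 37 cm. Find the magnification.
M = −di/do = -0.7622 (inverted image)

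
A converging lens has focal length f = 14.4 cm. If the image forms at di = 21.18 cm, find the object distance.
1/do = 1/f − 1/di → do = 44.98 cm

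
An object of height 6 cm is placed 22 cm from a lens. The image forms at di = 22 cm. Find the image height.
hi = (-di/do) × ho = -6 cm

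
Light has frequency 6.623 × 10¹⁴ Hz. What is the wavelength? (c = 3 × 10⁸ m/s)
λ = c/f = 453 nm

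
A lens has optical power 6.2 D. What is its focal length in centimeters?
f = 1/P = 16.13 cm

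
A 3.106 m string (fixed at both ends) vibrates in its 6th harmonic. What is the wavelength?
λₙ = 2L/n = 1.035 m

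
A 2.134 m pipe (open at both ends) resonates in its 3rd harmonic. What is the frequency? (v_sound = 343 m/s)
fₙ = nv/(2L) = 241.1 Hz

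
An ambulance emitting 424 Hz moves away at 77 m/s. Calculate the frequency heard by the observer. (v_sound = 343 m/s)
f_obs = f·v/(v + v_s) = 346.3 Hz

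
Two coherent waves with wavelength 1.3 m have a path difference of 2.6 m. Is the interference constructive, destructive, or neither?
constructive — path difference = 2λ, a whole number of wavelengths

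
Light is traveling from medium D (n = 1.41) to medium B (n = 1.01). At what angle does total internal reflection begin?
θc = arcsin(n₂/n₁) = 45.75°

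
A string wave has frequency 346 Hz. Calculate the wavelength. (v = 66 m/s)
λ = v/f = 0.1908 m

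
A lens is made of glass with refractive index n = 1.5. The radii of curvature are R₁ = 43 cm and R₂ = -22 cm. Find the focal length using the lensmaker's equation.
1/f = (n − 1)(1/R₁ − 1/R₂) → f = 29.11 cm (converging lens)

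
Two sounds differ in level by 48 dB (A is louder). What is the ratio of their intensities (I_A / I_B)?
I_A/I_B = 10^(Δβ/10) = 63100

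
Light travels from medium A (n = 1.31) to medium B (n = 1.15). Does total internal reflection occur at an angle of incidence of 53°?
θc = arcsin(n₂/n₁) = 61.39°; 53° < θc, so no — the ray refracts.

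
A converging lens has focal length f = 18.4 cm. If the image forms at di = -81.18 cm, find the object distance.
1/do = 1/f − 1/di → do = 15 cm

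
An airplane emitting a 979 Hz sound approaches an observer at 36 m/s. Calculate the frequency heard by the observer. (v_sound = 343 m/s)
f_obs = f·v/(v − v_s) = 1094 Hz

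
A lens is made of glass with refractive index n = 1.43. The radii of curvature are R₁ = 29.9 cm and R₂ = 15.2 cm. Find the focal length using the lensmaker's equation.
1/f = (n − 1)(1/R₁ − 1/R₂) → f = -71.9 cm (diverging lens)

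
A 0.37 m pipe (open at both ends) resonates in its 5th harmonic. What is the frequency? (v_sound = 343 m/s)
fₙ = nv/(2L) = 2318 Hz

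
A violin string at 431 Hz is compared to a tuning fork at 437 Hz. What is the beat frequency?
6 Hz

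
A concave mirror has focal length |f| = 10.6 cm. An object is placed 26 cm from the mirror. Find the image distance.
f = +10.6 cm (concave); 1/di = 1/f − 1/do → di = 17.9 cm (real image, in front of mirror)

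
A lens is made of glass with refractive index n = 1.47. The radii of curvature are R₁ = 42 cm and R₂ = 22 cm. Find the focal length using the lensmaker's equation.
1/f = (n − 1)(1/R₁ − 1/R₂) → f = -98.3 cm (diverging lens)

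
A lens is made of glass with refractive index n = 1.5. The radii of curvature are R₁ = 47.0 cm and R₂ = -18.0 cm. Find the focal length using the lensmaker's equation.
1/f = (n − 1)(1/R₁ − 1/R₂) → f = 26.03 cm (converging lens)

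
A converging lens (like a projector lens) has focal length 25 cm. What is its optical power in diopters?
P = 1/f = 4 D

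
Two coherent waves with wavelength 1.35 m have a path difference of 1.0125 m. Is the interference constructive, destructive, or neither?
neither (partial) — path difference = 0.75λ, neither a whole number of wavelengths nor an odd multiple of λ/2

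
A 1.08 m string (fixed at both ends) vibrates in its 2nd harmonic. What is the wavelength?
λₙ = 2L/n = 1.08 m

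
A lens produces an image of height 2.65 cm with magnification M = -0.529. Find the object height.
ho = |hi|/|M| = 5.009 cm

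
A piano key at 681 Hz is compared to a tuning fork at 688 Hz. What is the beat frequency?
7 Hz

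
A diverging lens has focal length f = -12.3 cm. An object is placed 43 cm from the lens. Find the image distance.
1/di = 1/f − 1/do → di = -9.564 cm (virtual image)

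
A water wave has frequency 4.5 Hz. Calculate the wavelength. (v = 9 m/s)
λ = v/f = 2 m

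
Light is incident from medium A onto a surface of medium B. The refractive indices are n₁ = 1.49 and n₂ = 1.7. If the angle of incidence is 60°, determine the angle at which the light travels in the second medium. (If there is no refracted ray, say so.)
sin θ₂ = (n₁/n₂)·sin θ₁ = 0.759 → θ₂ = 49.38°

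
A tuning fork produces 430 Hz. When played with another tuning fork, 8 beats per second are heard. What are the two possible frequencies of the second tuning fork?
f₂ = 430 ± 8 Hz → 438 Hz or 422 Hz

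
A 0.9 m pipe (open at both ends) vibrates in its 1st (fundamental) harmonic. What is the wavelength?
λₙ = 2L/n = 1.8 m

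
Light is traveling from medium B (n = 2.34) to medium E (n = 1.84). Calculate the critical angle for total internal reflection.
θc = arcsin(n₂/n₁) = 51.84°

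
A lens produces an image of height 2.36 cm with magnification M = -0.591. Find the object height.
ho = |hi|/|M| = 3.993 cm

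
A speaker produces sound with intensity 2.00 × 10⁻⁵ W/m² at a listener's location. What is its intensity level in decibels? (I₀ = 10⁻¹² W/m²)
β = 10·log₁₀(I/I₀) = 73.01 dB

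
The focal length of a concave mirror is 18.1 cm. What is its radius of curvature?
R = 2|f| = 36.2 cm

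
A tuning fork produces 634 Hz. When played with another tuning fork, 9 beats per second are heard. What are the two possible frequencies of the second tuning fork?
f₂ = 634 ± 9 Hz → 643 Hz or 625 Hz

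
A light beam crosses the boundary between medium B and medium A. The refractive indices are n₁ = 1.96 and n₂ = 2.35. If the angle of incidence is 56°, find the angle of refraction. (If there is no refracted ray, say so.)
sin θ₂ = (n₁/n₂)·sin θ₁ = 0.6915 → θ₂ = 43.75°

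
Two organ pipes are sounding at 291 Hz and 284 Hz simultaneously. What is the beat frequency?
7 Hz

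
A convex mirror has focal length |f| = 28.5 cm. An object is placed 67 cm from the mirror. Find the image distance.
f = −28.5 cm (convex); 1/di = 1/f − 1/do → di = -19.99 cm (virtual image, behind mirror)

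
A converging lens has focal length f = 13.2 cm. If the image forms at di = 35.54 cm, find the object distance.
1/do = 1/f − 1/di → do = 21 cm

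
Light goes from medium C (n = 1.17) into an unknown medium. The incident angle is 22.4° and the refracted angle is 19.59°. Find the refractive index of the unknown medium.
n₂ = n₁·sin θ₁ / sin θ₂ = 1.33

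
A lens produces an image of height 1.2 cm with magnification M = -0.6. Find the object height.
ho = |hi|/|M| = 2 cm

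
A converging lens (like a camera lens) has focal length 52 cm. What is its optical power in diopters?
P = 1/f = 1.923 D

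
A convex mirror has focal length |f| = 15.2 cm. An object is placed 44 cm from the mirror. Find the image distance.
f = −15.2 cm (convex); 1/di = 1/f − 1/do → di = -11.3 cm (virtual image, behind mirror)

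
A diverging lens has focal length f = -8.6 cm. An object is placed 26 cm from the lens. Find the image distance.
1/di = 1/f − 1/do → di = -6.462 cm (virtual image)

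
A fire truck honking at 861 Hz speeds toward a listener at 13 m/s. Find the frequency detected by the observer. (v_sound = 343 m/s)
f_obs = f·v/(v − v_s) = 894.9 Hz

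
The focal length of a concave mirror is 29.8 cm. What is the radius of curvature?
R = 2|f| = 59.6 cm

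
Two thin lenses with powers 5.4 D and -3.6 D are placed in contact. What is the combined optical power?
P_total = P₁ + P₂ = 1.8 D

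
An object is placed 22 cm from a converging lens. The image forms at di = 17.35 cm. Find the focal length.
1/f = 1/do + 1/di → f = 9.7 cm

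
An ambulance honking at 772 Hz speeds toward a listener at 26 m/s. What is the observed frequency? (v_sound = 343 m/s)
f_obs = f·v/(v − v_s) = 835.3 Hz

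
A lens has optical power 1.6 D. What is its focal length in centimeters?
f = 1/P = 62.5 cm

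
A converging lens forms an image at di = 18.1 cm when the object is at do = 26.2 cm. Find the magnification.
M = −di/do = -0.6908 (inverted image)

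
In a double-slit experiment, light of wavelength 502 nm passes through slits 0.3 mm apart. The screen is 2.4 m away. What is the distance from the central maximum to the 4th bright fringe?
y = mλL/d = 16.06 mm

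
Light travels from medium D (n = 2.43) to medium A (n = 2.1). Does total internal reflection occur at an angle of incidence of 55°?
θc = arcsin(n₂/n₁) = 59.79°; 55° < θc, so no — the ray refracts.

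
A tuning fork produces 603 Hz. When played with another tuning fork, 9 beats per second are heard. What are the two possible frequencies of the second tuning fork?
f₂ = 603 ± 9 Hz → 612 Hz or 594 Hz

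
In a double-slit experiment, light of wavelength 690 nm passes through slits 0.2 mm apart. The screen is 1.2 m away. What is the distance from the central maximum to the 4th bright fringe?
y = mλL/d = 16.56 mm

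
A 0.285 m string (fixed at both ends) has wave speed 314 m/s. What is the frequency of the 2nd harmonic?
fₙ = nv/(2L) = 1102 Hz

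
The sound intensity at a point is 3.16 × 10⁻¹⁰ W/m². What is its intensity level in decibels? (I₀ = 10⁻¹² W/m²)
β = 10·log₁₀(I/I₀) = 25 dB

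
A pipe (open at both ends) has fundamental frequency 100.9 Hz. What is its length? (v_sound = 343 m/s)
L = v/(2f₁) = 1.7 m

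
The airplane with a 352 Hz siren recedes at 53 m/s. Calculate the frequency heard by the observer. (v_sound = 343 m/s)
f_obs = f·v/(v + v_s) = 304.9 Hz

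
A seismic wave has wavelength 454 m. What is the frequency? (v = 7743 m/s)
f = v/λ = 17.06 Hz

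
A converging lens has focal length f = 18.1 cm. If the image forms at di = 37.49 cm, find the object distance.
1/do = 1/f − 1/di → do = 35 cm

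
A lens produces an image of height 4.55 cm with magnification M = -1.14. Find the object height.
ho = |hi|/|M| = 3.991 cm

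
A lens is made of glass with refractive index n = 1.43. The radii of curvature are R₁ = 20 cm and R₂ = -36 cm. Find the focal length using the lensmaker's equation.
1/f = (n − 1)(1/R₁ − 1/R₂) → f = 29.9 cm (converging lens)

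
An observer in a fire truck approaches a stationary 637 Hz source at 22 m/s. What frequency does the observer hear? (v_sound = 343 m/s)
f_obs = f·(v + v_o)/v = 677.9 Hz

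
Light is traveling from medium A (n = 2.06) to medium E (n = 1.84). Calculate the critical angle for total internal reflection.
θc = arcsin(n₂/n₁) = 63.28°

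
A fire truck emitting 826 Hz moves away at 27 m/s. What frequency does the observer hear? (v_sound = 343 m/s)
f_obs = f·v/(v + v_s) = 765.7 Hz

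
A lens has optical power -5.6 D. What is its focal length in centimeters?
f = 1/P = -17.86 cm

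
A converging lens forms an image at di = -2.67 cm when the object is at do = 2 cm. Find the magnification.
M = −di/do = 1.335 (upright image)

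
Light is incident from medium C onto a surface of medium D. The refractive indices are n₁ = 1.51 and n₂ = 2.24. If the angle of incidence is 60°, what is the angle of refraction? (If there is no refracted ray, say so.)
sin θ₂ = (n₁/n₂)·sin θ₁ = 0.5838 → θ₂ = 35.72°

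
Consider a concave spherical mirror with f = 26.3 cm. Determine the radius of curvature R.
R = 2|f| = 52.6 cm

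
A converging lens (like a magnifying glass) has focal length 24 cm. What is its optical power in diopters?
P = 1/f = 4.167 D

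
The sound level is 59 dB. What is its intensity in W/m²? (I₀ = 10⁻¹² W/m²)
I = I₀·10^(β/10) = 7.94 × 10⁻⁷ W/m²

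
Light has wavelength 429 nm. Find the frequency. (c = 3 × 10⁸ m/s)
f = c/λ = 6.993 × 10¹⁴ Hz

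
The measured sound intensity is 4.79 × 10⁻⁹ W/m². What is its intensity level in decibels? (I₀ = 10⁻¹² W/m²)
β = 10·log₁₀(I/I₀) = 36.8 dB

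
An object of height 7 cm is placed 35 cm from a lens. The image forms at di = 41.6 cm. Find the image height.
hi = (-di/do) × ho = -8.32 cm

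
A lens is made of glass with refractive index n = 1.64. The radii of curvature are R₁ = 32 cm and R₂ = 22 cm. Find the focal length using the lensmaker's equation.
1/f = (n − 1)(1/R₁ − 1/R₂) → f = -110 cm (diverging lens)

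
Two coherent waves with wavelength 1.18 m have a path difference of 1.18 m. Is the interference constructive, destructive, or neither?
constructive — path difference = 1λ, a whole number of wavelengths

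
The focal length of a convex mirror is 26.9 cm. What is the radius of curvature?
R = 2|f| = 53.8 cm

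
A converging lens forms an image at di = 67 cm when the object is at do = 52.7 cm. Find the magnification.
M = −di/do = -1.271 (inverted image)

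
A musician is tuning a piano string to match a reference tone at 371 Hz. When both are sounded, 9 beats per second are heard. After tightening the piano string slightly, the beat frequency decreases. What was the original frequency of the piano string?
362 Hz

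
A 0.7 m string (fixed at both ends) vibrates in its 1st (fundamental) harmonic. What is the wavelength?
λₙ = 2L/n = 1.4 m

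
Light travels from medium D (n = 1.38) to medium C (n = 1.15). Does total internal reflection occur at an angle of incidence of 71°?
θc = arcsin(n₂/n₁) = 56.44°; 71° > θc, so yes — total internal reflection.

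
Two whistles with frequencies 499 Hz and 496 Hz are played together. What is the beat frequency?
3 Hz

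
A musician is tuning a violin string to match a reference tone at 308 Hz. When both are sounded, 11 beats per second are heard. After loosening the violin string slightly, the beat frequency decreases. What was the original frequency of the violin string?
319 Hz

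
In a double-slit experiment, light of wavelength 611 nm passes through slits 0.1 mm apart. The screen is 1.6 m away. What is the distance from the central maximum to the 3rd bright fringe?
y = mλL/d = 29.33 mm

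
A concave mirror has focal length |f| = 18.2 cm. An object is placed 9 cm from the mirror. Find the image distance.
f = +18.2 cm (concave); 1/di = 1/f − 1/do → di = -17.8 cm (virtual image, behind mirror)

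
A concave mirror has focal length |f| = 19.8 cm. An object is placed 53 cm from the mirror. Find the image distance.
f = +19.8 cm (concave); 1/di = 1/f − 1/do → di = 31.61 cm (real image, in front of mirror)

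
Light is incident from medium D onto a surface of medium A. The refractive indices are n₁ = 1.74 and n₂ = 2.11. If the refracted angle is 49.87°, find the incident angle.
sin θ₁ = (n₂/n₁)·sin θ₂ → θ₁ = 68°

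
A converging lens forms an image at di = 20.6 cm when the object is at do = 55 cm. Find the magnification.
M = −di/do = -0.3745 (inverted image)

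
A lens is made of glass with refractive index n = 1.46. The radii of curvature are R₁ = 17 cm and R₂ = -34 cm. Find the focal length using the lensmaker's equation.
1/f = (n − 1)(1/R₁ − 1/R₂) → f = 24.64 cm (converging lens)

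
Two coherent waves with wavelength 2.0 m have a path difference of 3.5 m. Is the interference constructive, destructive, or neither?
neither (partial) — path difference = 1.75λ, neither a whole number of wavelengths nor an odd multiple of λ/2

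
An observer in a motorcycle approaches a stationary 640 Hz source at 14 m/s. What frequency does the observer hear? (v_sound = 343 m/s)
f_obs = f·(v + v_o)/v = 666.1 Hz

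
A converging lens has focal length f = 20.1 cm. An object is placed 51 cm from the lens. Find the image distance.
1/di = 1/f − 1/do → di = 33.17 cm (real image)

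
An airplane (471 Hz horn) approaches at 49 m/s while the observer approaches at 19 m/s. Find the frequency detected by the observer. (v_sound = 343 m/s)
f_obs = f·(v + v_o)/(v − v_s) = 579.9 Hz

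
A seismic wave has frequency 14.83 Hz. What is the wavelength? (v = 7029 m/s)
λ = v/f = 474 m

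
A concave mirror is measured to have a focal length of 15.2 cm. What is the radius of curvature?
R = 2|f| = 30.4 cm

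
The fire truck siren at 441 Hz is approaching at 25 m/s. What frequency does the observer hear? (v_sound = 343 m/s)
f_obs = f·v/(v − v_s) = 475.7 Hz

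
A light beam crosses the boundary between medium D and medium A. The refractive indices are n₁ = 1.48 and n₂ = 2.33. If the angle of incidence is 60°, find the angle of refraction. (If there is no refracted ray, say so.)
sin θ₂ = (n₁/n₂)·sin θ₁ = 0.5501 → θ₂ = 33.37°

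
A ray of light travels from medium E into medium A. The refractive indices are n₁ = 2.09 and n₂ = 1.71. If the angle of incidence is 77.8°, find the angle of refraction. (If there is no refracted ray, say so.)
sin θ₂ = (n₁/n₂)·sin θ₁ = 1.195 > 1, so there is no refracted ray — the light undergoes total internal reflection.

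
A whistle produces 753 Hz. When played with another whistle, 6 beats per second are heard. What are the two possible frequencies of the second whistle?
f₂ = 753 ± 6 Hz → 759 Hz or 747 Hz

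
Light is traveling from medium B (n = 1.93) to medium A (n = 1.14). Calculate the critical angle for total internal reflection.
θc = arcsin(n₂/n₁) = 36.2°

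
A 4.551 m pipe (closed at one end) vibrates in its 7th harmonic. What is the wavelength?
λₙ = 4L/n = 2.601 m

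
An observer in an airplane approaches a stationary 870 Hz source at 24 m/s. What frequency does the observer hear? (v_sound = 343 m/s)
f_obs = f·(v + v_o)/v = 930.9 Hz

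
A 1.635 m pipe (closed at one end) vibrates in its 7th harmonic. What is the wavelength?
λₙ = 4L/n = 0.9343 m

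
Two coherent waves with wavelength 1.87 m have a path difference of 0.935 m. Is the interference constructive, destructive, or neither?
destructive — path difference = 0.5λ, an odd multiple of λ/2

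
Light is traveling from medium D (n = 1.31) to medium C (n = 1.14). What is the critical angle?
θc = arcsin(n₂/n₁) = 60.49°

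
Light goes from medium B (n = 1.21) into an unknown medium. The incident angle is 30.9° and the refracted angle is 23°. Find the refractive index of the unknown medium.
n₂ = n₁·sin θ₁ / sin θ₂ = 1.59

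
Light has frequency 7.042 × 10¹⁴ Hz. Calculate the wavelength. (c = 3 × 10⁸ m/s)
λ = c/f = 426 nm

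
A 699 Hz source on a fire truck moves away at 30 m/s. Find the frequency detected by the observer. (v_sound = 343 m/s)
f_obs = f·v/(v + v_s) = 642.8 Hz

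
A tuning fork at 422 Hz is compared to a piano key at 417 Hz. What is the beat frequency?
5 Hz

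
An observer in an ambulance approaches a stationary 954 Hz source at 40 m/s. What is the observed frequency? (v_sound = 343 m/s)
f_obs = f·(v + v_o)/v = 1065 Hz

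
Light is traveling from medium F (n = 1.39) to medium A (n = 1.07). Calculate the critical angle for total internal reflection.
θc = arcsin(n₂/n₁) = 50.33°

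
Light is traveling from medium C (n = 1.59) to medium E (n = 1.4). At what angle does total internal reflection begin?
θc = arcsin(n₂/n₁) = 61.7°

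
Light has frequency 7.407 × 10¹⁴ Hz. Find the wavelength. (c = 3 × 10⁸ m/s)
λ = c/f = 405 nm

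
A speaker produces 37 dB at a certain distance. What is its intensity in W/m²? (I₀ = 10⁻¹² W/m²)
I = I₀·10^(β/10) = 5.01 × 10⁻⁹ W/m²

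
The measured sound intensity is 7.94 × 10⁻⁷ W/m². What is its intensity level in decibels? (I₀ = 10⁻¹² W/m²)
β = 10·log₁₀(I/I₀) = 59 dB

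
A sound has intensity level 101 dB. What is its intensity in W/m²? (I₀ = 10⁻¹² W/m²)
I = I₀·10^(β/10) = 1.26 × 10⁻² W/m²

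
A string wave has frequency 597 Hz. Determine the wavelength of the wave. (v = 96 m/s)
λ = v/f = 0.1608 m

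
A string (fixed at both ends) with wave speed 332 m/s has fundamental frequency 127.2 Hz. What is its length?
L = v/(2f₁) = 1.305 m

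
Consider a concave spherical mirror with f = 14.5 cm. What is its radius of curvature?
R = 2|f| = 29 cm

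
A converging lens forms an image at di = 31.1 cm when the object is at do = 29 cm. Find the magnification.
M = −di/do = -1.072 (inverted image)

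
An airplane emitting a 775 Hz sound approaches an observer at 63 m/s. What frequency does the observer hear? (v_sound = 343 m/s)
f_obs = f·v/(v − v_s) = 949.4 Hz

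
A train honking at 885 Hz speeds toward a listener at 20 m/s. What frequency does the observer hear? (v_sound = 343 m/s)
f_obs = f·v/(v − v_s) = 939.8 Hz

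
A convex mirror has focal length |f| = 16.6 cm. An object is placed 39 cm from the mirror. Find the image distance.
f = −16.6 cm (convex); 1/di = 1/f − 1/do → di = -11.64 cm (virtual image, behind mirror)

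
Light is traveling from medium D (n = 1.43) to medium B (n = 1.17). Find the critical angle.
θc = arcsin(n₂/n₁) = 54.9°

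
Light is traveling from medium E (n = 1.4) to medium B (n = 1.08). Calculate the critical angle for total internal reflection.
θc = arcsin(n₂/n₁) = 50.48°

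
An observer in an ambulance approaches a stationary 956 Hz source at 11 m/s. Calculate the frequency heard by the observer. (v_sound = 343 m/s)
f_obs = f·(v + v_o)/v = 986.7 Hz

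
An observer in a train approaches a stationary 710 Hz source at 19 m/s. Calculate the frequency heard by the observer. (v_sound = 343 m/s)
f_obs = f·(v + v_o)/v = 749.3 Hz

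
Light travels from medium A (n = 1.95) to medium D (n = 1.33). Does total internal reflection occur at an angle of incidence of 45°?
θc = arcsin(n₂/n₁) = 43°; 45° > θc, so yes — total internal reflection.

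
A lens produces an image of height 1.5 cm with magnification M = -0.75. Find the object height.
ho = |hi|/|M| = 2 cm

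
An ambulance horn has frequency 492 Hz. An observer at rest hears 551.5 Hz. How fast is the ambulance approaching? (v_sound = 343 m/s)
v_s = v·(1 − f/f_obs) = 37.01 m/s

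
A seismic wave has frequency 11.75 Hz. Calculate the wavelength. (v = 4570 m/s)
λ = v/f = 388.9 m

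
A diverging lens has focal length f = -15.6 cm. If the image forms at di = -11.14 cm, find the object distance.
1/do = 1/f − 1/di → do = 38.97 cm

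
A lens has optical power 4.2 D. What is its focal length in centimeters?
f = 1/P = 23.81 cm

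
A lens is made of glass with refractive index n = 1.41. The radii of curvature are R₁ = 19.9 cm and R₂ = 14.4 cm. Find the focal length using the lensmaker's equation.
1/f = (n − 1)(1/R₁ − 1/R₂) → f = -127.1 cm (diverging lens)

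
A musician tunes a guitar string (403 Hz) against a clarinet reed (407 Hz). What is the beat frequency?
4 Hz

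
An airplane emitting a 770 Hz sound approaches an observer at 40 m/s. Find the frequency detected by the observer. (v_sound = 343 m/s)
f_obs = f·v/(v − v_s) = 871.7 Hz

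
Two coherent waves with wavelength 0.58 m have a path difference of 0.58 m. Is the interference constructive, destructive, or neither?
constructive — path difference = 1λ, a whole number of wavelengths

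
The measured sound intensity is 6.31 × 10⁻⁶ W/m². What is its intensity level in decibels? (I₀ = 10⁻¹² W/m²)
β = 10·log₁₀(I/I₀) = 68 dB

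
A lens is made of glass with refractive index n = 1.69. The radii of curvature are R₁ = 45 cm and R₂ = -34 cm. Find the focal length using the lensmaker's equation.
1/f = (n − 1)(1/R₁ − 1/R₂) → f = 28.07 cm (converging lens)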